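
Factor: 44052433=67^1*657499^1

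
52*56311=2928172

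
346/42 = 8 + 5/21 = 8.24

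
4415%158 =149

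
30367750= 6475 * 4690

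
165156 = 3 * 55052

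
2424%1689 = 735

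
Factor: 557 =557^1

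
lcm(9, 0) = 0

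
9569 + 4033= 13602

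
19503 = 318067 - 298564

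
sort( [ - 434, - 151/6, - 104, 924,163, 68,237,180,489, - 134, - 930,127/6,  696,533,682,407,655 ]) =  [-930, - 434,-134, - 104, - 151/6,127/6,  68, 163,180 , 237, 407 , 489,533,655 , 682,696,924]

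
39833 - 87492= - 47659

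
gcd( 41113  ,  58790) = 1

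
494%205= 84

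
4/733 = 4/733 = 0.01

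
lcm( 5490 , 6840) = 417240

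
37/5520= 37/5520=0.01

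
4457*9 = 40113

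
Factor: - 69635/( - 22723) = 95/31  =  5^1*19^1*31^( - 1) 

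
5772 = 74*78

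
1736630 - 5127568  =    -  3390938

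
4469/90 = 4469/90 = 49.66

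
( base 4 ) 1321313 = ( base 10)7799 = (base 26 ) bdp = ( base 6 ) 100035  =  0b1111001110111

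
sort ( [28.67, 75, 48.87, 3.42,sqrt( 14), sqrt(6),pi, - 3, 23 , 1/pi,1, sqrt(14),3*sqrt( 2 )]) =[ - 3,1/pi, 1,sqrt( 6), pi,  3.42, sqrt (14 ), sqrt( 14 ), 3*sqrt (2 ), 23, 28.67,48.87,75]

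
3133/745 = 4  +  153/745 = 4.21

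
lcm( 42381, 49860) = 847620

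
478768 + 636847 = 1115615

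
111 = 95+16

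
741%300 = 141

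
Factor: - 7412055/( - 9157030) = 2^ ( - 1)*3^1*7^1*73^1*967^1*915703^( -1) = 1482411/1831406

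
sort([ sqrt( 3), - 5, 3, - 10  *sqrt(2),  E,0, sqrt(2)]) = [ - 10*sqrt( 2) ,-5 , 0,sqrt(2 ), sqrt( 3), E,3 ] 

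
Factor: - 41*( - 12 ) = 2^2*3^1 * 41^1 = 492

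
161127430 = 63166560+97960870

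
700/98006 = 350/49003 = 0.01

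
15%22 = 15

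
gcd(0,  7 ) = 7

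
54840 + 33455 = 88295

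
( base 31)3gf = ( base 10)3394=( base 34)2VS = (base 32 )3A2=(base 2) 110101000010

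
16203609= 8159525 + 8044084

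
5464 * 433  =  2365912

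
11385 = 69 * 165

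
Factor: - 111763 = -73^1 *1531^1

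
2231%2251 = 2231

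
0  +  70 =70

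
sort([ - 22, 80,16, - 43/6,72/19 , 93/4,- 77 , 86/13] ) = [ - 77, - 22, - 43/6, 72/19,86/13,16,93/4,  80 ] 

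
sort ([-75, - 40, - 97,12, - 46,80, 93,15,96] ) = [ - 97, - 75,- 46 , - 40,12,15,  80,93, 96]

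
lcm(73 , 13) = 949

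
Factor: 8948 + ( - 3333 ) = 5^1*1123^1 =5615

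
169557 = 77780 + 91777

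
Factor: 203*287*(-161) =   -  7^3*23^1*29^1*41^1 = - 9380021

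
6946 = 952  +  5994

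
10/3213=10/3213=   0.00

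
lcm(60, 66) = 660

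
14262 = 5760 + 8502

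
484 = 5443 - 4959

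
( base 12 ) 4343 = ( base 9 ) 11126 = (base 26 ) aob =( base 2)1110011100011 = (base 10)7395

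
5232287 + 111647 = 5343934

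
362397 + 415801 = 778198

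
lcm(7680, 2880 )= 23040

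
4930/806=2465/403 = 6.12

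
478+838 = 1316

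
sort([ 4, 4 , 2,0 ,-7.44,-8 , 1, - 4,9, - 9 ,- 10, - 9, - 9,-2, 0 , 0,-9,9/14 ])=[ - 10,-9,  -  9, - 9,  -  9,-8,  -  7.44,  -  4, - 2, 0, 0, 0, 9/14, 1  ,  2,4,4,  9]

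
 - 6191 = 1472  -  7663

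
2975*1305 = 3882375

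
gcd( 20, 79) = 1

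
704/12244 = 176/3061 =0.06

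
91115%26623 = 11246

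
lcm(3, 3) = 3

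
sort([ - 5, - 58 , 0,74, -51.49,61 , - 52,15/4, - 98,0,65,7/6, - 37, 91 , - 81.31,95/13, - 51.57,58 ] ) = [ - 98,-81.31, - 58 , - 52, - 51.57, - 51.49, - 37, - 5,0,0 , 7/6,  15/4,95/13, 58,  61,65,74, 91]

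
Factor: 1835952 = 2^4*3^1*23^1*1663^1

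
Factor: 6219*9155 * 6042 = 344000937690=2^1*3^3*5^1 * 19^1*53^1*691^1*1831^1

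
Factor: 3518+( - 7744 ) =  - 4226 =- 2^1*2113^1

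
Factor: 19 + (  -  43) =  - 24  =  -2^3*3^1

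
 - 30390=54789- 85179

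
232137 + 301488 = 533625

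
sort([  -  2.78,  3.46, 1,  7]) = [ - 2.78,  1, 3.46, 7 ] 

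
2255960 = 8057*280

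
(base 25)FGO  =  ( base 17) 1gf7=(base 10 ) 9799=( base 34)8g7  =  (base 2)10011001000111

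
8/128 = 1/16 = 0.06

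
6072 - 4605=1467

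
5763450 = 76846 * 75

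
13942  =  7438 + 6504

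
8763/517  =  8763/517= 16.95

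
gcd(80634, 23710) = 2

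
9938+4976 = 14914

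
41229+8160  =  49389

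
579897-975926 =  - 396029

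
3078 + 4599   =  7677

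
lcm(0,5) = 0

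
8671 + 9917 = 18588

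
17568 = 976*18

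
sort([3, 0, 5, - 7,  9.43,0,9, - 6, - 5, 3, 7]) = [ - 7, - 6, - 5, 0,  0,3 , 3,5, 7,9, 9.43 ] 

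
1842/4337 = 1842/4337  =  0.42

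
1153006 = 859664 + 293342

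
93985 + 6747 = 100732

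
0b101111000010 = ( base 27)43D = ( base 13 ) 14A7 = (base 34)2ki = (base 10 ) 3010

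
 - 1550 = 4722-6272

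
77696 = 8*9712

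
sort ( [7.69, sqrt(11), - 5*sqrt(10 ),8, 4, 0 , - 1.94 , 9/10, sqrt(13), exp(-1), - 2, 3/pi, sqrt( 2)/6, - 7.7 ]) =[  -  5*sqrt( 10), - 7.7, - 2, -1.94, 0,sqrt( 2) /6,exp( - 1), 9/10, 3/pi,sqrt(11), sqrt(13 ), 4, 7.69, 8]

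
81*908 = 73548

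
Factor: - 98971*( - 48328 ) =4783070488 = 2^3*7^1*19^1 * 863^1*5209^1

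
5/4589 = 5/4589 = 0.00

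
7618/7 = 1088 + 2/7= 1088.29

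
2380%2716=2380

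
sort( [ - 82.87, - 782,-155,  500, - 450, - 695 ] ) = [  -  782, - 695, - 450 , - 155 , - 82.87,  500]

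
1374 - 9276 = -7902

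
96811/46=2104  +  27/46  =  2104.59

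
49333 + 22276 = 71609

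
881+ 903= 1784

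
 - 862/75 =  - 862/75  =  - 11.49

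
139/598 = 139/598 = 0.23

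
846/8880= 141/1480 = 0.10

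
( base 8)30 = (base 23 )11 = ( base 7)33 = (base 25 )o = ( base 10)24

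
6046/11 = 549 + 7/11 = 549.64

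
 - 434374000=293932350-728306350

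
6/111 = 2/37= 0.05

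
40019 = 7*5717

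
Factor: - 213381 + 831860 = 618479= 61^1*10139^1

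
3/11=3/11 = 0.27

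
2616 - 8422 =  - 5806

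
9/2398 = 9/2398 = 0.00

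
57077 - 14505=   42572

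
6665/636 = 10 + 305/636 = 10.48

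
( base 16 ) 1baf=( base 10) 7087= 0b1101110101111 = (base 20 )HE7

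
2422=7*346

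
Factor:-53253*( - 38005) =3^2*5^1*11^1*61^1*97^1* 691^1 = 2023880265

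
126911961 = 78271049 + 48640912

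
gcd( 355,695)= 5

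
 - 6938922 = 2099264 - 9038186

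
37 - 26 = 11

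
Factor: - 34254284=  - 2^2*8563571^1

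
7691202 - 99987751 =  - 92296549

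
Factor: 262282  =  2^1*199^1*659^1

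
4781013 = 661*7233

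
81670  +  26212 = 107882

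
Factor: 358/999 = 2^1*3^( - 3 )*37^( - 1) *179^1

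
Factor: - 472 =- 2^3*59^1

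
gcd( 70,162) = 2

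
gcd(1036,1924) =148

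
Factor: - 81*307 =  - 3^4*307^1 = - 24867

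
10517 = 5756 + 4761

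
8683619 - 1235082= 7448537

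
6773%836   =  85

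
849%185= 109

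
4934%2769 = 2165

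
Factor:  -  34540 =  - 2^2*5^1*11^1*157^1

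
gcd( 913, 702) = 1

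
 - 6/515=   -  6/515  =  -  0.01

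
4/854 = 2/427 = 0.00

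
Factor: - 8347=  - 17^1 * 491^1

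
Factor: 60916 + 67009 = 5^2*7^1*17^1 * 43^1=127925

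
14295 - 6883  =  7412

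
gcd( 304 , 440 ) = 8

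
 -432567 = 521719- 954286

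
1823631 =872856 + 950775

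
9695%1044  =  299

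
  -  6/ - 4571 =6/4571  =  0.00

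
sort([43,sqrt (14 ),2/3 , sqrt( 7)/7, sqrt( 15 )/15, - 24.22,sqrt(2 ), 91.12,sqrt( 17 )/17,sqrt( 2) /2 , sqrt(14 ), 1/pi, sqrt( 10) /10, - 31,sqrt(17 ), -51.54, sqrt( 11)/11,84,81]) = [ - 51.54, - 31, - 24.22, sqrt ( 17 ) /17,sqrt(15)/15,sqrt( 11)/11,sqrt (10) /10,1/pi,sqrt(7) /7,2/3,sqrt( 2) /2 , sqrt( 2 ),sqrt(14), sqrt( 14 ),sqrt( 17),43, 81,84,91.12 ] 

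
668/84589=668/84589=0.01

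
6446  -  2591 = 3855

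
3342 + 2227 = 5569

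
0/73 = 0 = 0.00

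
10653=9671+982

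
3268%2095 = 1173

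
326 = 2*163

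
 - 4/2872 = -1 + 717/718= -0.00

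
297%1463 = 297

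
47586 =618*77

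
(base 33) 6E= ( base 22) 9e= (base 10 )212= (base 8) 324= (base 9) 255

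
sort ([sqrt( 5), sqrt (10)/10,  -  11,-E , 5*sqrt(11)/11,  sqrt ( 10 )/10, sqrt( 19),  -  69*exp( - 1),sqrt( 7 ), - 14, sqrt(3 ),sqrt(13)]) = [ - 69*exp(-1),-14, - 11, - E,  sqrt( 10)/10 , sqrt( 10)/10, 5*sqrt (11) /11,sqrt(3 ),sqrt( 5),sqrt( 7),sqrt( 13), sqrt( 19 ) ]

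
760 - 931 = -171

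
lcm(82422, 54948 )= 164844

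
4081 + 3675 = 7756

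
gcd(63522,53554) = 2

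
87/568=87/568 = 0.15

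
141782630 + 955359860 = 1097142490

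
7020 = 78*90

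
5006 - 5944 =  - 938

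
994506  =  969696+24810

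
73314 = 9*8146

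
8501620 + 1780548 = 10282168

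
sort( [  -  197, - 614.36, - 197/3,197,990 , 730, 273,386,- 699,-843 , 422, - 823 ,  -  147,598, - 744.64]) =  [ - 843, - 823 , - 744.64, - 699, - 614.36, - 197 ,  -  147,-197/3, 197,273, 386,422,598, 730,990] 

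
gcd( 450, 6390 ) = 90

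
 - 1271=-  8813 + 7542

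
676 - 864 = - 188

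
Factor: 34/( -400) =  - 2^( - 3 )*5^ ( - 2)*17^1 = - 17/200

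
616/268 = 2 + 20/67 = 2.30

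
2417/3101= 2417/3101 = 0.78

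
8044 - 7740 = 304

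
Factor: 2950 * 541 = 1595950 = 2^1 * 5^2*59^1  *541^1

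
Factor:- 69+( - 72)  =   - 3^1*47^1 = - 141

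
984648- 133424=851224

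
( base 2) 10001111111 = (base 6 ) 5155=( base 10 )1151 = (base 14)5C3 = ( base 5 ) 14101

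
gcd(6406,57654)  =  6406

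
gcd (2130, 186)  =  6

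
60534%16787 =10173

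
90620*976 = 88445120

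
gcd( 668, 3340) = 668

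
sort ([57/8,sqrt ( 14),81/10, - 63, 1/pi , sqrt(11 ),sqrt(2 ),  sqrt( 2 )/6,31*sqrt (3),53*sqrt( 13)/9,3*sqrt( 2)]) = [- 63, sqrt(2)/6, 1/pi,sqrt( 2 ),sqrt( 11 ),sqrt(14),3 * sqrt( 2 ),57/8, 81/10 , 53 * sqrt(13 ) /9,31*sqrt ( 3) ] 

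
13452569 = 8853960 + 4598609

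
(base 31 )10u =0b1111011111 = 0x3DF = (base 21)254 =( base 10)991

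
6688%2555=1578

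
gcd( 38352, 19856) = 272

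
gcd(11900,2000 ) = 100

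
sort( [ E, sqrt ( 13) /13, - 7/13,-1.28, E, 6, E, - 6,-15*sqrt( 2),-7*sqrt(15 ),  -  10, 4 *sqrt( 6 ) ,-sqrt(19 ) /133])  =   [  -  7*sqrt( 15 ), - 15*sqrt (2 ) , - 10, - 6, - 1.28,-7/13,-sqrt( 19) /133,sqrt( 13) /13, E  ,  E , E,6, 4*sqrt( 6)]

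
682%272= 138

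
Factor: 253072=2^4*15817^1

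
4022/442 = 2011/221 = 9.10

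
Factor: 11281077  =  3^2 * 1253453^1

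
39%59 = 39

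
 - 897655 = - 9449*95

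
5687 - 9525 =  - 3838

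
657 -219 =438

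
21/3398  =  21/3398 = 0.01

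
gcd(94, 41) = 1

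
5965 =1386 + 4579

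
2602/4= 650 + 1/2  =  650.50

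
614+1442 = 2056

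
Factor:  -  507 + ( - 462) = - 969= - 3^1*17^1 * 19^1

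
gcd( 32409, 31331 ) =1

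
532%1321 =532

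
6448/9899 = 6448/9899=0.65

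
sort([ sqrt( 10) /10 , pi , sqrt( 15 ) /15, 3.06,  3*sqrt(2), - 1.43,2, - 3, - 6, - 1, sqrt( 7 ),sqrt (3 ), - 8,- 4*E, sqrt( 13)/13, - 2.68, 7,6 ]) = [ - 4*E,-8, - 6, - 3 , - 2.68, - 1.43, - 1, sqrt (15 ) /15, sqrt (13)/13 , sqrt( 10 )/10 , sqrt( 3), 2,sqrt(7), 3.06,  pi,3*sqrt (2) , 6 , 7] 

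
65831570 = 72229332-6397762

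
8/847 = 8/847 = 0.01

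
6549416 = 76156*86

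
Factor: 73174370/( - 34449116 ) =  - 2^( - 1)*5^1*13^( - 1 )*662483^( - 1) * 7317437^1 = - 36587185/17224558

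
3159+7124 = 10283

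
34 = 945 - 911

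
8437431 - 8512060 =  - 74629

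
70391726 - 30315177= 40076549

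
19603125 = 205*95625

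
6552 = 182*36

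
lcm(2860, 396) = 25740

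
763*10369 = 7911547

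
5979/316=18 + 291/316= 18.92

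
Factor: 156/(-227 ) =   -  2^2*3^1*13^1  *  227^(-1)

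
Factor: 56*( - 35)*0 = 0 = 0^1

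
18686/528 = 9343/264 = 35.39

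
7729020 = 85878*90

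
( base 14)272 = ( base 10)492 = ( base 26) io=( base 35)e2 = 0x1ec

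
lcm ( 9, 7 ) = 63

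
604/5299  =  604/5299 =0.11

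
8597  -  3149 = 5448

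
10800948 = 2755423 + 8045525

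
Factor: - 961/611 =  - 13^( - 1 )*31^2*47^(  -  1)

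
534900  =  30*17830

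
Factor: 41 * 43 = 41^1*43^1 = 1763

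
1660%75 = 10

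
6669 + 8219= 14888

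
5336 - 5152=184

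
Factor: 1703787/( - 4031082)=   -  2^( - 1 )*3^( - 1 )*11^( - 1 )*19^1*71^1 * 421^1*20359^( - 1 ) = - 567929/1343694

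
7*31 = 217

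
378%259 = 119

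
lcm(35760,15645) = 250320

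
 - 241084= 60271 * ( - 4)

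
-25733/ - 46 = 25733/46   =  559.41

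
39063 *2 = 78126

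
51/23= 2 + 5/23 = 2.22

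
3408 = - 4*( - 852)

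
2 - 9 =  - 7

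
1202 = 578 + 624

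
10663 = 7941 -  - 2722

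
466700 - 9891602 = -9424902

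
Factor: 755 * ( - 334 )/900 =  - 25217/90=- 2^( - 1)*3^(  -  2 )*5^( - 1)*151^1*167^1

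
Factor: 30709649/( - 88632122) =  - 2^(-1) * 1987^( - 1)*22303^( - 1)*30709649^1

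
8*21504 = 172032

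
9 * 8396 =75564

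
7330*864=6333120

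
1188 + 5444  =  6632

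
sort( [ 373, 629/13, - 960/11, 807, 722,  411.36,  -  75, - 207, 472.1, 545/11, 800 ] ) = [ - 207, - 960/11, - 75,629/13, 545/11, 373 , 411.36, 472.1,722,800 , 807 ] 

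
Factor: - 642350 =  - 2^1*5^2*29^1*443^1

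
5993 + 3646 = 9639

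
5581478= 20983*266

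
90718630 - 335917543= - 245198913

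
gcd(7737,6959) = 1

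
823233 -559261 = 263972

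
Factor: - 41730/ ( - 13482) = 3^ ( - 1)*5^1*7^( - 1 )*13^1 = 65/21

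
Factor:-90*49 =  - 2^1*3^2*5^1 * 7^2  =  - 4410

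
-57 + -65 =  - 122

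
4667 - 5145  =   - 478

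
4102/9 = 455 + 7/9 = 455.78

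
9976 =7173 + 2803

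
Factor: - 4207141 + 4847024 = 639883 = 23^1 * 43^1*647^1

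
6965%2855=1255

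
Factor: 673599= 3^1*31^1*7243^1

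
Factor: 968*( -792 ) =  -766656 = -2^6*3^2*11^3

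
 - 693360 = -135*5136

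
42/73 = 42/73 = 0.58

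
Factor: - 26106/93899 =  - 2^1*3^1*13^( - 1)*19^1*31^( - 1 )*229^1*233^(  -  1)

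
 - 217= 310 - 527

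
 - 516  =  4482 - 4998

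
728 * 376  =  273728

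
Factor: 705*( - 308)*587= - 2^2*3^1*5^1*7^1*11^1 * 47^1*587^1 =- 127461180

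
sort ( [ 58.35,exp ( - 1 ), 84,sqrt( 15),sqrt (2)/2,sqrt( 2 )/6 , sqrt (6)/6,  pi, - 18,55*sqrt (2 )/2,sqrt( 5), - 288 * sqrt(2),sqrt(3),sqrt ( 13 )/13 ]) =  [ - 288 * sqrt( 2 ),-18, sqrt (2)/6 , sqrt( 13) /13,exp( - 1 ), sqrt( 6)/6, sqrt( 2)/2, sqrt(3 ),sqrt(5), pi,sqrt(15 ), 55*sqrt (2)/2,58.35,84]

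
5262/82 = 2631/41 = 64.17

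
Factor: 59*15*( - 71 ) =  - 3^1*5^1*59^1*71^1 = - 62835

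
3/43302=1/14434 = 0.00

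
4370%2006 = 358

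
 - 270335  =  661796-932131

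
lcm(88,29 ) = 2552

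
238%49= 42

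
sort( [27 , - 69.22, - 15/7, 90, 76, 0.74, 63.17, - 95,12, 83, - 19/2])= [ - 95, - 69.22, - 19/2  , - 15/7, 0.74 , 12 , 27, 63.17 , 76,83,90 ]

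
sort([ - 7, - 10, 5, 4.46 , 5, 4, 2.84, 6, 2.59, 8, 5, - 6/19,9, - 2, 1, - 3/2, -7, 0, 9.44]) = [ - 10,-7,-7, - 2,-3/2,  -  6/19, 0, 1,2.59, 2.84 , 4,4.46, 5,5 , 5, 6, 8,9,9.44 ]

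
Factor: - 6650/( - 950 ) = 7^1= 7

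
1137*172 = 195564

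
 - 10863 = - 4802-6061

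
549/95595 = 183/31865 = 0.01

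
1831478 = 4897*374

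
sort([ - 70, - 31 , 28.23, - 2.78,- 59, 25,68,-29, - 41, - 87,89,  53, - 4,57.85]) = [ - 87, - 70, - 59 , -41,-31, - 29, - 4, - 2.78,  25, 28.23,  53 , 57.85, 68, 89]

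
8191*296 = 2424536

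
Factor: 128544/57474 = 208/93 = 2^4*3^( - 1) * 13^1*31^( - 1)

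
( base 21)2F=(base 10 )57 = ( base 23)2B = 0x39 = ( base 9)63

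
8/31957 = 8/31957 =0.00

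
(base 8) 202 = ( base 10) 130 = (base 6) 334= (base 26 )50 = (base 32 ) 42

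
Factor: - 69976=-2^3*8747^1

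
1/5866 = 1/5866 = 0.00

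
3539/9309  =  3539/9309 =0.38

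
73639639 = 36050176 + 37589463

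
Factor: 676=2^2*13^2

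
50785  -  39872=10913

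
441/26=16+ 25/26 = 16.96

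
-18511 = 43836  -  62347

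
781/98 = 7+95/98 = 7.97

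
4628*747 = 3457116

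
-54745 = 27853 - 82598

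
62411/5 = 12482  +  1/5  =  12482.20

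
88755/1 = 88755 = 88755.00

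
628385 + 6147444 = 6775829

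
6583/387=6583/387 = 17.01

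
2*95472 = 190944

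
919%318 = 283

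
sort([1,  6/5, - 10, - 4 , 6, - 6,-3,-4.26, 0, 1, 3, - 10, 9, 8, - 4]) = [ - 10, - 10, - 6, - 4.26, -4, - 4,  -  3,0,1 , 1, 6/5, 3, 6,8,9] 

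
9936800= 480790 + 9456010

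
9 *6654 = 59886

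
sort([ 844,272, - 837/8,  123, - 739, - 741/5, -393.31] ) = [ -739,-393.31, - 741/5, - 837/8, 123, 272,844 ]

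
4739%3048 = 1691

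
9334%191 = 166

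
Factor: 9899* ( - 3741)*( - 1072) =2^4*3^1*19^1*29^1*43^1*67^1*521^1 =39698474448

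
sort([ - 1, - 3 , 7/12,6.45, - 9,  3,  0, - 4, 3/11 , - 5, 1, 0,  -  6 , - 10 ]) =[ - 10, - 9, -6,  -  5 , - 4, - 3, - 1,0,0,3/11, 7/12,1,3, 6.45]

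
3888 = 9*432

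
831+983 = 1814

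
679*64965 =44111235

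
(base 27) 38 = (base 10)89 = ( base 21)45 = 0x59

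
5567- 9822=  - 4255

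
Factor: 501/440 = 2^(-3) * 3^1 * 5^(- 1) * 11^( - 1 )*167^1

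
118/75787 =118/75787 = 0.00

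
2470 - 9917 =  - 7447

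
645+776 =1421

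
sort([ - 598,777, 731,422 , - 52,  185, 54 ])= [ -598, - 52, 54, 185, 422,731, 777] 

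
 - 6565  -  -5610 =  - 955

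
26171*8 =209368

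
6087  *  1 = 6087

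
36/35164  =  9/8791 = 0.00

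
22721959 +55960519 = 78682478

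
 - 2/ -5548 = 1/2774 = 0.00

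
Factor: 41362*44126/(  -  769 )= - 1825139612/769 =-2^2*769^(  -  1) * 20681^1*22063^1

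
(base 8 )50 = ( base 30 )1a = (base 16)28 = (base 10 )40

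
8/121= 8/121 =0.07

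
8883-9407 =-524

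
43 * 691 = 29713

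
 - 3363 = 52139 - 55502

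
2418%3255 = 2418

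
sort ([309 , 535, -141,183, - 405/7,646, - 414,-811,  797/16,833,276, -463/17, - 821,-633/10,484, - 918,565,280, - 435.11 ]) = [-918, - 821, - 811 , - 435.11,  -  414,-141, - 633/10,-405/7  ,  -  463/17,797/16,183,276,280,309, 484,535,565, 646,833]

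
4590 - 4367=223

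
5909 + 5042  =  10951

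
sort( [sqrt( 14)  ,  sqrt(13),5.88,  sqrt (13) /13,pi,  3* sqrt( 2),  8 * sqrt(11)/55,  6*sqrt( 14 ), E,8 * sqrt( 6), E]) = [sqrt (13)/13, 8*sqrt ( 11)/55, E, E,pi, sqrt( 13),  sqrt(14 ),3*sqrt(2), 5.88, 8  *sqrt( 6), 6*sqrt( 14)]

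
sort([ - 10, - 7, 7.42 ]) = [ - 10, - 7 , 7.42]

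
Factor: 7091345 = 5^1*43^1*32983^1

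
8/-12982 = - 1 + 6487/6491 = - 0.00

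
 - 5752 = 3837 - 9589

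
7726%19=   12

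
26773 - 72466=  - 45693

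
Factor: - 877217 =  -11^1*17^1*4691^1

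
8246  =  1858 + 6388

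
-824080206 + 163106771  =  -660973435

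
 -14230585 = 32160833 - 46391418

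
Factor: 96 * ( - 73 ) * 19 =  - 2^5 * 3^1 * 19^1*73^1 = - 133152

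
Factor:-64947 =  - 3^1 * 21649^1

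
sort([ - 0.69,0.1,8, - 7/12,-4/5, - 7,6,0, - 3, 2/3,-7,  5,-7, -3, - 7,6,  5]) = [-7, - 7, - 7, - 7, - 3, - 3, - 4/5, - 0.69,-7/12 , 0,0.1,2/3,5, 5 , 6,6,8]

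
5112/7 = 730 +2/7 =730.29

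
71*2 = 142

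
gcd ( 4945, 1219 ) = 23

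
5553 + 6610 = 12163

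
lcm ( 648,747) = 53784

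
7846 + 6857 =14703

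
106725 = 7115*15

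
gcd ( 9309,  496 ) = 1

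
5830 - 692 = 5138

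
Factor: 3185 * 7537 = 24005345 = 5^1 * 7^2*13^1 * 7537^1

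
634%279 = 76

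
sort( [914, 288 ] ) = [288, 914]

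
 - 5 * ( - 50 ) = 250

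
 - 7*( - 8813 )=61691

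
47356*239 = 11318084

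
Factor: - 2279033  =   - 2279033^1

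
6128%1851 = 575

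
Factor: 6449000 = 2^3*5^3*6449^1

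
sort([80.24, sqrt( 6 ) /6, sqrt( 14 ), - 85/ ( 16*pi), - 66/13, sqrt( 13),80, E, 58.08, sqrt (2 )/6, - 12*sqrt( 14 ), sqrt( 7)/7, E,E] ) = [ - 12*sqrt( 14), - 66/13, - 85/( 16*pi ), sqrt( 2)/6,sqrt(7) /7, sqrt(6)/6,E, E, E , sqrt(13), sqrt( 14 ), 58.08, 80,80.24 ] 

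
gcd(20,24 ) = 4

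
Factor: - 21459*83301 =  - 3^2*23^1 * 311^1*27767^1 = - 1787556159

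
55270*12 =663240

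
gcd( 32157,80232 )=3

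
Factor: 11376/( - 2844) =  - 4   =  - 2^2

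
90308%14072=5876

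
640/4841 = 640/4841 = 0.13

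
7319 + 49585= 56904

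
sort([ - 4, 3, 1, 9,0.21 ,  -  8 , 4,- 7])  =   [ - 8, - 7 , - 4,0.21,1 , 3, 4,  9]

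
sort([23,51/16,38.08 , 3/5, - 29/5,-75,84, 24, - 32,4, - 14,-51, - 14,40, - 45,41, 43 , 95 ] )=[-75,- 51, -45, - 32, -14,  -  14,-29/5,3/5,51/16, 4,23 , 24,38.08, 40,41,43,  84,95]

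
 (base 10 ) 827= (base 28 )11f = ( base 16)33B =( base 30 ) rh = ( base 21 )1I8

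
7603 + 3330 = 10933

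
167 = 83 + 84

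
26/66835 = 26/66835= 0.00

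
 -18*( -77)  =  1386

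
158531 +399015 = 557546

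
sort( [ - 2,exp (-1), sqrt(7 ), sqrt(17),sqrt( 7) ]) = [ - 2,exp( - 1) , sqrt (7) , sqrt( 7), sqrt(17)]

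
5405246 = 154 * 35099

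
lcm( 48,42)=336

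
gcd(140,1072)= 4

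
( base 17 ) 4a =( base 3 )2220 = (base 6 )210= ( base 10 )78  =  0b1001110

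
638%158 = 6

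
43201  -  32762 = 10439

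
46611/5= 46611/5 = 9322.20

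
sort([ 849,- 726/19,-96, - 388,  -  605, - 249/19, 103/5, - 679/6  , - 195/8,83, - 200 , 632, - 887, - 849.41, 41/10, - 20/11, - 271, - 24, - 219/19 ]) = [ - 887, - 849.41, - 605 , - 388, - 271 ,-200 , - 679/6, - 96, -726/19,- 195/8, - 24,  -  249/19, - 219/19, - 20/11, 41/10, 103/5,  83 , 632,849 ] 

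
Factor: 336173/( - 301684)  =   - 2^( - 2 )*199^( - 1)*887^1 = -887/796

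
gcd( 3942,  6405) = 3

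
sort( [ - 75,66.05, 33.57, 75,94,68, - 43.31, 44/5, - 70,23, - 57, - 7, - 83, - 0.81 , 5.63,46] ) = [ - 83, - 75, - 70,-57 ,-43.31  , - 7, - 0.81,  5.63, 44/5,23, 33.57,46,  66.05,68 , 75, 94] 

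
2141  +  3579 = 5720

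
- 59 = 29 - 88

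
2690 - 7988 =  - 5298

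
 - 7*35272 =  - 246904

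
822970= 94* 8755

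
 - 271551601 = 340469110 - 612020711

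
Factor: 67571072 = 2^7*31^1 * 17029^1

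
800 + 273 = 1073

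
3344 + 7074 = 10418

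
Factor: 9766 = 2^1*19^1*257^1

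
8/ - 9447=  - 1 + 9439/9447= - 0.00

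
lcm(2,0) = 0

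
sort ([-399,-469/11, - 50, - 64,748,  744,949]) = [ - 399, - 64, - 50, - 469/11,744,748, 949 ]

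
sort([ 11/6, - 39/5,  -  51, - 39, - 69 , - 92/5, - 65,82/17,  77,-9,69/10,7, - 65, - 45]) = [ - 69, - 65,-65, - 51, -45, - 39, - 92/5,  -  9,- 39/5,11/6,  82/17,69/10,7,77]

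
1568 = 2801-1233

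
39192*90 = 3527280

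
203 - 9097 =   -  8894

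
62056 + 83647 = 145703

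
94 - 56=38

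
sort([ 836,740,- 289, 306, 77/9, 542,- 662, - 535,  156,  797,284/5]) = [ - 662, - 535, - 289,77/9,284/5,156,306,542,740, 797, 836 ] 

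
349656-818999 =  - 469343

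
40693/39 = 1043 + 16/39 = 1043.41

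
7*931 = 6517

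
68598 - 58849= 9749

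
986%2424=986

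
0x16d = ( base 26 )e1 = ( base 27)DE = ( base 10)365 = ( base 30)C5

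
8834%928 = 482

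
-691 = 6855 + -7546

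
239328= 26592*9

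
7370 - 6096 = 1274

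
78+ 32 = 110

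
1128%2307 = 1128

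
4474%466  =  280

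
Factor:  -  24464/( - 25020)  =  44/45 = 2^2 *3^(-2 )*5^( - 1 )*11^1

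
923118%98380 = 37698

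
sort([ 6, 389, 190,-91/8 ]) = [-91/8 , 6,190,389 ]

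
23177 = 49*473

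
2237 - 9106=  - 6869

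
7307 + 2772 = 10079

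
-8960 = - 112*80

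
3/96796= 3/96796 = 0.00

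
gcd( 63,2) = 1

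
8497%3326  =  1845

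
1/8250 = 1/8250 = 0.00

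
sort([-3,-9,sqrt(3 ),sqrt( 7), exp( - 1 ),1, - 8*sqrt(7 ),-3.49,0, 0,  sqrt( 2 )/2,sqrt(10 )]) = [ - 8*sqrt(7), - 9, - 3.49, - 3,0, 0 , exp( - 1 ), sqrt(2 )/2,1,  sqrt(3 ),sqrt(7 ),  sqrt(10 ) ] 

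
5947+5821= 11768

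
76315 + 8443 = 84758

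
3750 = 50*75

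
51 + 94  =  145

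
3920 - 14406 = - 10486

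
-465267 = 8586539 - 9051806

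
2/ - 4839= - 1 +4837/4839 = -0.00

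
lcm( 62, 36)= 1116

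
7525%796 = 361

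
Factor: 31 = 31^1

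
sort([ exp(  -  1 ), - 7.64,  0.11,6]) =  [-7.64, 0.11,exp( - 1), 6] 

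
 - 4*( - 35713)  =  142852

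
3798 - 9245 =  - 5447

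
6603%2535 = 1533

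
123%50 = 23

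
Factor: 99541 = 13^2*19^1*31^1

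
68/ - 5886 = - 34/2943  =  -0.01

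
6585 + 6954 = 13539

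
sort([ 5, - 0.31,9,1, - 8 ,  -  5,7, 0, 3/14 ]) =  [ -8,  -  5, - 0.31, 0, 3/14, 1, 5, 7, 9]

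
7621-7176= 445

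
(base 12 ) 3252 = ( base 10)5534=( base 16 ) 159E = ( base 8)12636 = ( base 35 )4I4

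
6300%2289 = 1722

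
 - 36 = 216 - 252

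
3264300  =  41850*78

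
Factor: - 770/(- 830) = 77/83 = 7^1*11^1* 83^(-1 ) 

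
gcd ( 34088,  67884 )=4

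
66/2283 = 22/761=0.03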